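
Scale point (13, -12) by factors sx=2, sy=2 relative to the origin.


Scaling: (x*sx, y*sy) = (13*2, -12*2) = (26, -24)

(26, -24)


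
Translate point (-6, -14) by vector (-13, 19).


Translation: (x+dx, y+dy) = (-6+-13, -14+19) = (-19, 5)

(-19, 5)


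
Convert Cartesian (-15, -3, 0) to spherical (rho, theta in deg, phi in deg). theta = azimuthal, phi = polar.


rho = sqrt((-15)^2 + (-3)^2 + 0^2) = 15.2971
theta = atan2(-3, -15) = 191.3099 deg
phi = acos(0/15.2971) = 90 deg

rho = 15.2971, theta = 191.3099 deg, phi = 90 deg


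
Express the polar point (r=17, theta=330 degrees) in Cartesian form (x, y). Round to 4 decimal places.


x = 17 * cos(330) = 14.7224
y = 17 * sin(330) = -8.5

(14.7224, -8.5)


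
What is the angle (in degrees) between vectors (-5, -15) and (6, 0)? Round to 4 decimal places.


dot = -5*6 + -15*0 = -30
|u| = 15.8114, |v| = 6
cos(angle) = -0.3162
angle = 108.4349 degrees

108.4349 degrees


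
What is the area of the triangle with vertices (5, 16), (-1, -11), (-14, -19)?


Area = |x1(y2-y3) + x2(y3-y1) + x3(y1-y2)| / 2
= |5*(-11--19) + -1*(-19-16) + -14*(16--11)| / 2
= 151.5

151.5


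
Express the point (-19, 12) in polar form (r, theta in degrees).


r = sqrt((-19)^2 + 12^2) = 22.4722
theta = atan2(12, -19) = 147.7244 degrees

r = 22.4722, theta = 147.7244 degrees


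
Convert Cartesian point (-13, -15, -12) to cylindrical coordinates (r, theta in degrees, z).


r = sqrt((-13)^2 + (-15)^2) = 19.8494
theta = atan2(-15, -13) = 229.0856 deg
z = -12

r = 19.8494, theta = 229.0856 deg, z = -12


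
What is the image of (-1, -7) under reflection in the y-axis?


Reflection across y-axis: (x, y) -> (-x, y)
(-1, -7) -> (1, -7)

(1, -7)


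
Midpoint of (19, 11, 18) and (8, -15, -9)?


Midpoint = ((19+8)/2, (11+-15)/2, (18+-9)/2) = (13.5, -2, 4.5)

(13.5, -2, 4.5)


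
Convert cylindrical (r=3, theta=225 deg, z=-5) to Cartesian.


x = 3 * cos(225) = -2.1213
y = 3 * sin(225) = -2.1213
z = -5

(-2.1213, -2.1213, -5)


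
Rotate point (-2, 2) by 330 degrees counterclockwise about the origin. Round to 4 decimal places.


x' = -2*cos(330) - 2*sin(330) = -0.7321
y' = -2*sin(330) + 2*cos(330) = 2.7321

(-0.7321, 2.7321)


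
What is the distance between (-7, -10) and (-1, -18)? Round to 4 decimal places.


d = sqrt((-1--7)^2 + (-18--10)^2) = 10

10


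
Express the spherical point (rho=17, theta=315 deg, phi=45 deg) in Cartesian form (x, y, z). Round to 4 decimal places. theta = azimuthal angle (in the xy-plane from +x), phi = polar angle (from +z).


x = 17 * sin(45) * cos(315) = 8.5
y = 17 * sin(45) * sin(315) = -8.5
z = 17 * cos(45) = 12.0208

(8.5, -8.5, 12.0208)


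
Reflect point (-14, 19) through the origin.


Reflection through origin: (x, y) -> (-x, -y)
(-14, 19) -> (14, -19)

(14, -19)


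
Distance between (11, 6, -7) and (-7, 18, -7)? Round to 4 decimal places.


d = sqrt((-7-11)^2 + (18-6)^2 + (-7--7)^2) = 21.6333

21.6333


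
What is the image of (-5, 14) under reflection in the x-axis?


Reflection across x-axis: (x, y) -> (x, -y)
(-5, 14) -> (-5, -14)

(-5, -14)


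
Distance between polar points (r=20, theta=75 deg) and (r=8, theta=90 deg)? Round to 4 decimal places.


d = sqrt(r1^2 + r2^2 - 2*r1*r2*cos(t2-t1))
d = sqrt(20^2 + 8^2 - 2*20*8*cos(90-75)) = 12.446

12.446


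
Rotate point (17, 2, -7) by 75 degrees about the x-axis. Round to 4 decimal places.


x' = 17
y' = 2*cos(75) - -7*sin(75) = 7.2791
z' = 2*sin(75) + -7*cos(75) = 0.1201

(17, 7.2791, 0.1201)


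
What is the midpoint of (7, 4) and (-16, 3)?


Midpoint = ((7+-16)/2, (4+3)/2) = (-4.5, 3.5)

(-4.5, 3.5)


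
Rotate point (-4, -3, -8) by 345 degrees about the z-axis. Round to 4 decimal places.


x' = -4*cos(345) - -3*sin(345) = -4.6402
y' = -4*sin(345) + -3*cos(345) = -1.8625
z' = -8

(-4.6402, -1.8625, -8)


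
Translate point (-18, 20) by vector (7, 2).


Translation: (x+dx, y+dy) = (-18+7, 20+2) = (-11, 22)

(-11, 22)


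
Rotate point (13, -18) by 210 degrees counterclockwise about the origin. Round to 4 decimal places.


x' = 13*cos(210) - -18*sin(210) = -20.2583
y' = 13*sin(210) + -18*cos(210) = 9.0885

(-20.2583, 9.0885)


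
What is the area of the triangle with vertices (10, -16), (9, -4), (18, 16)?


Area = |x1(y2-y3) + x2(y3-y1) + x3(y1-y2)| / 2
= |10*(-4-16) + 9*(16--16) + 18*(-16--4)| / 2
= 64

64


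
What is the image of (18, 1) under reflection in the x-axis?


Reflection across x-axis: (x, y) -> (x, -y)
(18, 1) -> (18, -1)

(18, -1)


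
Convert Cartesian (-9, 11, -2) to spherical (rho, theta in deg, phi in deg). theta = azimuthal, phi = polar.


rho = sqrt((-9)^2 + 11^2 + (-2)^2) = 14.3527
theta = atan2(11, -9) = 129.2894 deg
phi = acos(-2/14.3527) = 98.01 deg

rho = 14.3527, theta = 129.2894 deg, phi = 98.01 deg


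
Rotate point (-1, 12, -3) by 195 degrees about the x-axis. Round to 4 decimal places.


x' = -1
y' = 12*cos(195) - -3*sin(195) = -12.3676
z' = 12*sin(195) + -3*cos(195) = -0.2081

(-1, -12.3676, -0.2081)


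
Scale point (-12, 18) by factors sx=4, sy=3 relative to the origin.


Scaling: (x*sx, y*sy) = (-12*4, 18*3) = (-48, 54)

(-48, 54)


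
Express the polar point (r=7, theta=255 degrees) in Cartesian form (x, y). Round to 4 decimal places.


x = 7 * cos(255) = -1.8117
y = 7 * sin(255) = -6.7615

(-1.8117, -6.7615)


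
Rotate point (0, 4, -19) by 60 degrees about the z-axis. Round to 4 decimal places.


x' = 0*cos(60) - 4*sin(60) = -3.4641
y' = 0*sin(60) + 4*cos(60) = 2
z' = -19

(-3.4641, 2, -19)


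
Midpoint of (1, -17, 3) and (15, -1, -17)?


Midpoint = ((1+15)/2, (-17+-1)/2, (3+-17)/2) = (8, -9, -7)

(8, -9, -7)


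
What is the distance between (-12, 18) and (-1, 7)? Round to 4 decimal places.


d = sqrt((-1--12)^2 + (7-18)^2) = 15.5563

15.5563


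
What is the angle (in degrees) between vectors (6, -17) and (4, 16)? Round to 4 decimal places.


dot = 6*4 + -17*16 = -248
|u| = 18.0278, |v| = 16.4924
cos(angle) = -0.8341
angle = 146.5237 degrees

146.5237 degrees


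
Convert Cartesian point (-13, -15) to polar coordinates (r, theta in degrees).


r = sqrt((-13)^2 + (-15)^2) = 19.8494
theta = atan2(-15, -13) = 229.0856 degrees

r = 19.8494, theta = 229.0856 degrees


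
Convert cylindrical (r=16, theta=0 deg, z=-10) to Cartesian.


x = 16 * cos(0) = 16
y = 16 * sin(0) = 0
z = -10

(16, 0, -10)


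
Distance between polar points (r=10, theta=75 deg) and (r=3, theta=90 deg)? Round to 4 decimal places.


d = sqrt(r1^2 + r2^2 - 2*r1*r2*cos(t2-t1))
d = sqrt(10^2 + 3^2 - 2*10*3*cos(90-75)) = 7.1445

7.1445


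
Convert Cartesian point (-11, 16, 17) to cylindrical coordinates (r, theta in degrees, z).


r = sqrt((-11)^2 + 16^2) = 19.4165
theta = atan2(16, -11) = 124.5085 deg
z = 17

r = 19.4165, theta = 124.5085 deg, z = 17


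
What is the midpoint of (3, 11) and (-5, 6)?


Midpoint = ((3+-5)/2, (11+6)/2) = (-1, 8.5)

(-1, 8.5)


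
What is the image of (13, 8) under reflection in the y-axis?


Reflection across y-axis: (x, y) -> (-x, y)
(13, 8) -> (-13, 8)

(-13, 8)


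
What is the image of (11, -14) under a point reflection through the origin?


Reflection through origin: (x, y) -> (-x, -y)
(11, -14) -> (-11, 14)

(-11, 14)


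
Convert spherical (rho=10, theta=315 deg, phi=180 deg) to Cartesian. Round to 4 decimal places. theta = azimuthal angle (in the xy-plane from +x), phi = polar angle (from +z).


x = 10 * sin(180) * cos(315) = 0
y = 10 * sin(180) * sin(315) = 0
z = 10 * cos(180) = -10

(0, 0, -10)


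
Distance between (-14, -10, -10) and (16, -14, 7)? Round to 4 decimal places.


d = sqrt((16--14)^2 + (-14--10)^2 + (7--10)^2) = 34.7131

34.7131


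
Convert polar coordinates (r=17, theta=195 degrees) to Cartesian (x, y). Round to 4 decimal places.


x = 17 * cos(195) = -16.4207
y = 17 * sin(195) = -4.3999

(-16.4207, -4.3999)


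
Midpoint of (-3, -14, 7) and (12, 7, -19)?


Midpoint = ((-3+12)/2, (-14+7)/2, (7+-19)/2) = (4.5, -3.5, -6)

(4.5, -3.5, -6)


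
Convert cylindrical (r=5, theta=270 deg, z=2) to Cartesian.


x = 5 * cos(270) = 0
y = 5 * sin(270) = -5
z = 2

(0, -5, 2)


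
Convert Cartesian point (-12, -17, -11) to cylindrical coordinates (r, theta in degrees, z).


r = sqrt((-12)^2 + (-17)^2) = 20.8087
theta = atan2(-17, -12) = 234.7824 deg
z = -11

r = 20.8087, theta = 234.7824 deg, z = -11


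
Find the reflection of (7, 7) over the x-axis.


Reflection across x-axis: (x, y) -> (x, -y)
(7, 7) -> (7, -7)

(7, -7)


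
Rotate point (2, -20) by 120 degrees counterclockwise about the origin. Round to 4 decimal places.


x' = 2*cos(120) - -20*sin(120) = 16.3205
y' = 2*sin(120) + -20*cos(120) = 11.7321

(16.3205, 11.7321)


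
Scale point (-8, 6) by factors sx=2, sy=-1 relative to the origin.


Scaling: (x*sx, y*sy) = (-8*2, 6*-1) = (-16, -6)

(-16, -6)


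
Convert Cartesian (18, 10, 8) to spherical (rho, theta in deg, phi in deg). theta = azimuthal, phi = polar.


rho = sqrt(18^2 + 10^2 + 8^2) = 22.0907
theta = atan2(10, 18) = 29.0546 deg
phi = acos(8/22.0907) = 68.7681 deg

rho = 22.0907, theta = 29.0546 deg, phi = 68.7681 deg


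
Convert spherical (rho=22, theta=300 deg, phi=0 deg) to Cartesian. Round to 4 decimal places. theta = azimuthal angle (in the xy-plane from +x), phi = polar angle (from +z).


x = 22 * sin(0) * cos(300) = 0
y = 22 * sin(0) * sin(300) = 0
z = 22 * cos(0) = 22

(0, 0, 22)


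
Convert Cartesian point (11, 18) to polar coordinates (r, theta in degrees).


r = sqrt(11^2 + 18^2) = 21.095
theta = atan2(18, 11) = 58.5704 degrees

r = 21.095, theta = 58.5704 degrees


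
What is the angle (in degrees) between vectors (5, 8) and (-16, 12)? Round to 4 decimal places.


dot = 5*-16 + 8*12 = 16
|u| = 9.434, |v| = 20
cos(angle) = 0.0848
angle = 85.1355 degrees

85.1355 degrees


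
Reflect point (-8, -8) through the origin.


Reflection through origin: (x, y) -> (-x, -y)
(-8, -8) -> (8, 8)

(8, 8)


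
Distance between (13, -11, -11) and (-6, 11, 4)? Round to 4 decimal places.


d = sqrt((-6-13)^2 + (11--11)^2 + (4--11)^2) = 32.7109

32.7109


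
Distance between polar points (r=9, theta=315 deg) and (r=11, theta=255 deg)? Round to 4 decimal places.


d = sqrt(r1^2 + r2^2 - 2*r1*r2*cos(t2-t1))
d = sqrt(9^2 + 11^2 - 2*9*11*cos(255-315)) = 10.1489

10.1489


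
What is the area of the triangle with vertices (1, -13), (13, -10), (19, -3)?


Area = |x1(y2-y3) + x2(y3-y1) + x3(y1-y2)| / 2
= |1*(-10--3) + 13*(-3--13) + 19*(-13--10)| / 2
= 33

33


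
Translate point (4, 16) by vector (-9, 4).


Translation: (x+dx, y+dy) = (4+-9, 16+4) = (-5, 20)

(-5, 20)


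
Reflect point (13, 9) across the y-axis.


Reflection across y-axis: (x, y) -> (-x, y)
(13, 9) -> (-13, 9)

(-13, 9)


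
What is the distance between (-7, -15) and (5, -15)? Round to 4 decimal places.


d = sqrt((5--7)^2 + (-15--15)^2) = 12

12


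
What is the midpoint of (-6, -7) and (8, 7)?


Midpoint = ((-6+8)/2, (-7+7)/2) = (1, 0)

(1, 0)


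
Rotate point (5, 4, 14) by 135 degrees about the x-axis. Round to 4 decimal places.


x' = 5
y' = 4*cos(135) - 14*sin(135) = -12.7279
z' = 4*sin(135) + 14*cos(135) = -7.0711

(5, -12.7279, -7.0711)


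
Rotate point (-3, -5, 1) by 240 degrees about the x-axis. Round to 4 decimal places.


x' = -3
y' = -5*cos(240) - 1*sin(240) = 3.366
z' = -5*sin(240) + 1*cos(240) = 3.8301

(-3, 3.366, 3.8301)


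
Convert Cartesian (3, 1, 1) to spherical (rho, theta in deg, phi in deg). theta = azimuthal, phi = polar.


rho = sqrt(3^2 + 1^2 + 1^2) = 3.3166
theta = atan2(1, 3) = 18.4349 deg
phi = acos(1/3.3166) = 72.4516 deg

rho = 3.3166, theta = 18.4349 deg, phi = 72.4516 deg


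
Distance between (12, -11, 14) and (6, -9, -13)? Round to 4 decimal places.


d = sqrt((6-12)^2 + (-9--11)^2 + (-13-14)^2) = 27.7308

27.7308


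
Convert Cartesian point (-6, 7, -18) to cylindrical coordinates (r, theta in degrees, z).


r = sqrt((-6)^2 + 7^2) = 9.2195
theta = atan2(7, -6) = 130.6013 deg
z = -18

r = 9.2195, theta = 130.6013 deg, z = -18


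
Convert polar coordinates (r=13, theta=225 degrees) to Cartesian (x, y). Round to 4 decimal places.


x = 13 * cos(225) = -9.1924
y = 13 * sin(225) = -9.1924

(-9.1924, -9.1924)


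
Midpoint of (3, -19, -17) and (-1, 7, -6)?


Midpoint = ((3+-1)/2, (-19+7)/2, (-17+-6)/2) = (1, -6, -11.5)

(1, -6, -11.5)


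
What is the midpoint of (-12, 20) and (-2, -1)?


Midpoint = ((-12+-2)/2, (20+-1)/2) = (-7, 9.5)

(-7, 9.5)


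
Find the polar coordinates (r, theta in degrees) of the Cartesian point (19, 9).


r = sqrt(19^2 + 9^2) = 21.0238
theta = atan2(9, 19) = 25.3462 degrees

r = 21.0238, theta = 25.3462 degrees


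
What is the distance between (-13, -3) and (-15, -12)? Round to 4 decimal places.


d = sqrt((-15--13)^2 + (-12--3)^2) = 9.2195

9.2195


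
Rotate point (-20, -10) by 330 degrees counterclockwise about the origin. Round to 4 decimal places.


x' = -20*cos(330) - -10*sin(330) = -22.3205
y' = -20*sin(330) + -10*cos(330) = 1.3397

(-22.3205, 1.3397)


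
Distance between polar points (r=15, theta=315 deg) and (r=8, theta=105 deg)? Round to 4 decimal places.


d = sqrt(r1^2 + r2^2 - 2*r1*r2*cos(t2-t1))
d = sqrt(15^2 + 8^2 - 2*15*8*cos(105-315)) = 22.29

22.29


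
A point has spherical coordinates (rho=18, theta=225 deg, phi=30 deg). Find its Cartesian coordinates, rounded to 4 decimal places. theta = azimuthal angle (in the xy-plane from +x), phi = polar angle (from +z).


x = 18 * sin(30) * cos(225) = -6.364
y = 18 * sin(30) * sin(225) = -6.364
z = 18 * cos(30) = 15.5885

(-6.364, -6.364, 15.5885)


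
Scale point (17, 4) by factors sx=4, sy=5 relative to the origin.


Scaling: (x*sx, y*sy) = (17*4, 4*5) = (68, 20)

(68, 20)


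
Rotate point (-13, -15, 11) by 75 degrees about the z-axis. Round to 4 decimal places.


x' = -13*cos(75) - -15*sin(75) = 11.1242
y' = -13*sin(75) + -15*cos(75) = -16.4393
z' = 11

(11.1242, -16.4393, 11)


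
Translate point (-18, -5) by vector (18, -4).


Translation: (x+dx, y+dy) = (-18+18, -5+-4) = (0, -9)

(0, -9)


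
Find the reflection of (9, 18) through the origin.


Reflection through origin: (x, y) -> (-x, -y)
(9, 18) -> (-9, -18)

(-9, -18)


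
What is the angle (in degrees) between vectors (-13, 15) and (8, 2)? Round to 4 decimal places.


dot = -13*8 + 15*2 = -74
|u| = 19.8494, |v| = 8.2462
cos(angle) = -0.4521
angle = 116.8781 degrees

116.8781 degrees


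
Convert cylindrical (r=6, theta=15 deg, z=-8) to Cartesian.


x = 6 * cos(15) = 5.7956
y = 6 * sin(15) = 1.5529
z = -8

(5.7956, 1.5529, -8)


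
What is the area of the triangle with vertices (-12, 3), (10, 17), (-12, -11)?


Area = |x1(y2-y3) + x2(y3-y1) + x3(y1-y2)| / 2
= |-12*(17--11) + 10*(-11-3) + -12*(3-17)| / 2
= 154

154


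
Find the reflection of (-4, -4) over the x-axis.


Reflection across x-axis: (x, y) -> (x, -y)
(-4, -4) -> (-4, 4)

(-4, 4)


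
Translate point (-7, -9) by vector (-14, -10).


Translation: (x+dx, y+dy) = (-7+-14, -9+-10) = (-21, -19)

(-21, -19)


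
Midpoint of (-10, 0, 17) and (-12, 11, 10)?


Midpoint = ((-10+-12)/2, (0+11)/2, (17+10)/2) = (-11, 5.5, 13.5)

(-11, 5.5, 13.5)


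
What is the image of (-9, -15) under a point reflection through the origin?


Reflection through origin: (x, y) -> (-x, -y)
(-9, -15) -> (9, 15)

(9, 15)


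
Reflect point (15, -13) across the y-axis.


Reflection across y-axis: (x, y) -> (-x, y)
(15, -13) -> (-15, -13)

(-15, -13)


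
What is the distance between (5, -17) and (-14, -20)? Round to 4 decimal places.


d = sqrt((-14-5)^2 + (-20--17)^2) = 19.2354

19.2354


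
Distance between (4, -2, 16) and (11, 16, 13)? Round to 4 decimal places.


d = sqrt((11-4)^2 + (16--2)^2 + (13-16)^2) = 19.5448

19.5448


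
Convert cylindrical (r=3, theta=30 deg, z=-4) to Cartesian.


x = 3 * cos(30) = 2.5981
y = 3 * sin(30) = 1.5
z = -4

(2.5981, 1.5, -4)


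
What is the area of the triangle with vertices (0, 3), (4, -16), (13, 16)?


Area = |x1(y2-y3) + x2(y3-y1) + x3(y1-y2)| / 2
= |0*(-16-16) + 4*(16-3) + 13*(3--16)| / 2
= 149.5

149.5


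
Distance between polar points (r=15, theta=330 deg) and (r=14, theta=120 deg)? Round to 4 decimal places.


d = sqrt(r1^2 + r2^2 - 2*r1*r2*cos(t2-t1))
d = sqrt(15^2 + 14^2 - 2*15*14*cos(120-330)) = 28.013

28.013


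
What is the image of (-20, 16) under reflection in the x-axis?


Reflection across x-axis: (x, y) -> (x, -y)
(-20, 16) -> (-20, -16)

(-20, -16)


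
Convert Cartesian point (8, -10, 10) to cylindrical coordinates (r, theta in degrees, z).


r = sqrt(8^2 + (-10)^2) = 12.8062
theta = atan2(-10, 8) = 308.6598 deg
z = 10

r = 12.8062, theta = 308.6598 deg, z = 10


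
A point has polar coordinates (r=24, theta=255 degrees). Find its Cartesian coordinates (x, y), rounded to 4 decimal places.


x = 24 * cos(255) = -6.2117
y = 24 * sin(255) = -23.1822

(-6.2117, -23.1822)


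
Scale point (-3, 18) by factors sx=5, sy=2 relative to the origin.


Scaling: (x*sx, y*sy) = (-3*5, 18*2) = (-15, 36)

(-15, 36)


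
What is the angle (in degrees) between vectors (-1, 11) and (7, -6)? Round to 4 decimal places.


dot = -1*7 + 11*-6 = -73
|u| = 11.0454, |v| = 9.2195
cos(angle) = -0.7169
angle = 135.7957 degrees

135.7957 degrees


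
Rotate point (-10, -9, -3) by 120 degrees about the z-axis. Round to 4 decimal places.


x' = -10*cos(120) - -9*sin(120) = 12.7942
y' = -10*sin(120) + -9*cos(120) = -4.1603
z' = -3

(12.7942, -4.1603, -3)


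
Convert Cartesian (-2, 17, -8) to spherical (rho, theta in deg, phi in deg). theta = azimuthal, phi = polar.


rho = sqrt((-2)^2 + 17^2 + (-8)^2) = 18.8944
theta = atan2(17, -2) = 96.7098 deg
phi = acos(-8/18.8944) = 115.0497 deg

rho = 18.8944, theta = 96.7098 deg, phi = 115.0497 deg


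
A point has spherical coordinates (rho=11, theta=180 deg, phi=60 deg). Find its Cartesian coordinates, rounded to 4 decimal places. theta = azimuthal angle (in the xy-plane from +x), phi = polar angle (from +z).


x = 11 * sin(60) * cos(180) = -9.5263
y = 11 * sin(60) * sin(180) = 0
z = 11 * cos(60) = 5.5

(-9.5263, 0, 5.5)


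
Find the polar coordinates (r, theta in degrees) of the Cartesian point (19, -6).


r = sqrt(19^2 + (-6)^2) = 19.9249
theta = atan2(-6, 19) = 342.4744 degrees

r = 19.9249, theta = 342.4744 degrees


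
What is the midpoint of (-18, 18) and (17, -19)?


Midpoint = ((-18+17)/2, (18+-19)/2) = (-0.5, -0.5)

(-0.5, -0.5)


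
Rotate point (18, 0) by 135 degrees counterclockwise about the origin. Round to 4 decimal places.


x' = 18*cos(135) - 0*sin(135) = -12.7279
y' = 18*sin(135) + 0*cos(135) = 12.7279

(-12.7279, 12.7279)


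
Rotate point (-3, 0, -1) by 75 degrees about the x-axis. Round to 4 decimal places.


x' = -3
y' = 0*cos(75) - -1*sin(75) = 0.9659
z' = 0*sin(75) + -1*cos(75) = -0.2588

(-3, 0.9659, -0.2588)


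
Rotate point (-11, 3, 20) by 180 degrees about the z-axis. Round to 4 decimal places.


x' = -11*cos(180) - 3*sin(180) = 11
y' = -11*sin(180) + 3*cos(180) = -3
z' = 20

(11, -3, 20)


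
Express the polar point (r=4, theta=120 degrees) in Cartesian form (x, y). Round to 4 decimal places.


x = 4 * cos(120) = -2
y = 4 * sin(120) = 3.4641

(-2, 3.4641)


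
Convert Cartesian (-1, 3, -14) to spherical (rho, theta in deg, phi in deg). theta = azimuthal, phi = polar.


rho = sqrt((-1)^2 + 3^2 + (-14)^2) = 14.3527
theta = atan2(3, -1) = 108.4349 deg
phi = acos(-14/14.3527) = 167.2718 deg

rho = 14.3527, theta = 108.4349 deg, phi = 167.2718 deg


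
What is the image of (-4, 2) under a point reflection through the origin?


Reflection through origin: (x, y) -> (-x, -y)
(-4, 2) -> (4, -2)

(4, -2)


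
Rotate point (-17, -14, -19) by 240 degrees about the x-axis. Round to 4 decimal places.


x' = -17
y' = -14*cos(240) - -19*sin(240) = -9.4545
z' = -14*sin(240) + -19*cos(240) = 21.6244

(-17, -9.4545, 21.6244)


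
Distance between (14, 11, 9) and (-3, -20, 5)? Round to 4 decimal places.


d = sqrt((-3-14)^2 + (-20-11)^2 + (5-9)^2) = 35.5809

35.5809


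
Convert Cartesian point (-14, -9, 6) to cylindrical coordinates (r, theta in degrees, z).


r = sqrt((-14)^2 + (-9)^2) = 16.6433
theta = atan2(-9, -14) = 212.7352 deg
z = 6

r = 16.6433, theta = 212.7352 deg, z = 6


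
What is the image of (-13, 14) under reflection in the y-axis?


Reflection across y-axis: (x, y) -> (-x, y)
(-13, 14) -> (13, 14)

(13, 14)


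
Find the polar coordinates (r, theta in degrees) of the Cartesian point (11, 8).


r = sqrt(11^2 + 8^2) = 13.6015
theta = atan2(8, 11) = 36.0274 degrees

r = 13.6015, theta = 36.0274 degrees


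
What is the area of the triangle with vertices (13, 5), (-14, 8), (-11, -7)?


Area = |x1(y2-y3) + x2(y3-y1) + x3(y1-y2)| / 2
= |13*(8--7) + -14*(-7-5) + -11*(5-8)| / 2
= 198

198


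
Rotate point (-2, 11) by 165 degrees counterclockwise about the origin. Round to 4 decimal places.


x' = -2*cos(165) - 11*sin(165) = -0.9152
y' = -2*sin(165) + 11*cos(165) = -11.1428

(-0.9152, -11.1428)


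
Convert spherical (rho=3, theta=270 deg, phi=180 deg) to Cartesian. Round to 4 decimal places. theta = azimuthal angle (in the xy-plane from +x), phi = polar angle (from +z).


x = 3 * sin(180) * cos(270) = 0
y = 3 * sin(180) * sin(270) = 0
z = 3 * cos(180) = -3

(0, 0, -3)


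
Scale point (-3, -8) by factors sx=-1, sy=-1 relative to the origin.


Scaling: (x*sx, y*sy) = (-3*-1, -8*-1) = (3, 8)

(3, 8)


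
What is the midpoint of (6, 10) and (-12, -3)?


Midpoint = ((6+-12)/2, (10+-3)/2) = (-3, 3.5)

(-3, 3.5)


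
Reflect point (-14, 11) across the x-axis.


Reflection across x-axis: (x, y) -> (x, -y)
(-14, 11) -> (-14, -11)

(-14, -11)


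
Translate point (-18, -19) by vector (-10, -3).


Translation: (x+dx, y+dy) = (-18+-10, -19+-3) = (-28, -22)

(-28, -22)


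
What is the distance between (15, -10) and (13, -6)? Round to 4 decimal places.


d = sqrt((13-15)^2 + (-6--10)^2) = 4.4721

4.4721


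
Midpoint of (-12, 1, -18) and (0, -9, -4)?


Midpoint = ((-12+0)/2, (1+-9)/2, (-18+-4)/2) = (-6, -4, -11)

(-6, -4, -11)


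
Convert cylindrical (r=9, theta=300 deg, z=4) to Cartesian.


x = 9 * cos(300) = 4.5
y = 9 * sin(300) = -7.7942
z = 4

(4.5, -7.7942, 4)


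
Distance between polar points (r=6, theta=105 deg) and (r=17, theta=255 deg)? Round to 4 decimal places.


d = sqrt(r1^2 + r2^2 - 2*r1*r2*cos(t2-t1))
d = sqrt(6^2 + 17^2 - 2*6*17*cos(255-105)) = 22.398

22.398


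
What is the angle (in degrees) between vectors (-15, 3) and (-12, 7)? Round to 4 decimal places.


dot = -15*-12 + 3*7 = 201
|u| = 15.2971, |v| = 13.8924
cos(angle) = 0.9458
angle = 18.9465 degrees

18.9465 degrees


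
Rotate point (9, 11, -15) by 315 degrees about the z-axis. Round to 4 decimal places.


x' = 9*cos(315) - 11*sin(315) = 14.1421
y' = 9*sin(315) + 11*cos(315) = 1.4142
z' = -15

(14.1421, 1.4142, -15)


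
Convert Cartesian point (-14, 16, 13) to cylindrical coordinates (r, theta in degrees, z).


r = sqrt((-14)^2 + 16^2) = 21.2603
theta = atan2(16, -14) = 131.1859 deg
z = 13

r = 21.2603, theta = 131.1859 deg, z = 13


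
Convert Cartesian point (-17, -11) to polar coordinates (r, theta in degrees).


r = sqrt((-17)^2 + (-11)^2) = 20.2485
theta = atan2(-11, -17) = 212.9052 degrees

r = 20.2485, theta = 212.9052 degrees


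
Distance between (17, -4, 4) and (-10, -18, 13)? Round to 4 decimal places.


d = sqrt((-10-17)^2 + (-18--4)^2 + (13-4)^2) = 31.7175

31.7175


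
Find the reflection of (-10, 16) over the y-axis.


Reflection across y-axis: (x, y) -> (-x, y)
(-10, 16) -> (10, 16)

(10, 16)


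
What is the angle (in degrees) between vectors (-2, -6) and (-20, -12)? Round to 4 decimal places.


dot = -2*-20 + -6*-12 = 112
|u| = 6.3246, |v| = 23.3238
cos(angle) = 0.7593
angle = 40.6013 degrees

40.6013 degrees


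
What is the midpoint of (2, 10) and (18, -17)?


Midpoint = ((2+18)/2, (10+-17)/2) = (10, -3.5)

(10, -3.5)


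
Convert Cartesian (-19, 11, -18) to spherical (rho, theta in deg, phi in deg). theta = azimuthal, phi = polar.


rho = sqrt((-19)^2 + 11^2 + (-18)^2) = 28.3901
theta = atan2(11, -19) = 149.9314 deg
phi = acos(-18/28.3901) = 129.3476 deg

rho = 28.3901, theta = 149.9314 deg, phi = 129.3476 deg


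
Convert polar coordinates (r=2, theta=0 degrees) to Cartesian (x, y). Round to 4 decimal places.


x = 2 * cos(0) = 2
y = 2 * sin(0) = 0

(2, 0)


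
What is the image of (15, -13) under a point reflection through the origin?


Reflection through origin: (x, y) -> (-x, -y)
(15, -13) -> (-15, 13)

(-15, 13)


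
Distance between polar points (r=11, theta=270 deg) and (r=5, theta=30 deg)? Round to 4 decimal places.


d = sqrt(r1^2 + r2^2 - 2*r1*r2*cos(t2-t1))
d = sqrt(11^2 + 5^2 - 2*11*5*cos(30-270)) = 14.1774

14.1774


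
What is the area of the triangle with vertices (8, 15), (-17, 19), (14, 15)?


Area = |x1(y2-y3) + x2(y3-y1) + x3(y1-y2)| / 2
= |8*(19-15) + -17*(15-15) + 14*(15-19)| / 2
= 12

12


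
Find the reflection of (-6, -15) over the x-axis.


Reflection across x-axis: (x, y) -> (x, -y)
(-6, -15) -> (-6, 15)

(-6, 15)


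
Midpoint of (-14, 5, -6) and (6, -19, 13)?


Midpoint = ((-14+6)/2, (5+-19)/2, (-6+13)/2) = (-4, -7, 3.5)

(-4, -7, 3.5)


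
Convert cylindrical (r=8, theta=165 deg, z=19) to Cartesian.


x = 8 * cos(165) = -7.7274
y = 8 * sin(165) = 2.0706
z = 19

(-7.7274, 2.0706, 19)


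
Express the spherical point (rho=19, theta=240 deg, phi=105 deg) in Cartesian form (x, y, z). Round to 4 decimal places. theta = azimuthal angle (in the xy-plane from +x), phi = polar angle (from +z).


x = 19 * sin(105) * cos(240) = -9.1763
y = 19 * sin(105) * sin(240) = -15.8938
z = 19 * cos(105) = -4.9176

(-9.1763, -15.8938, -4.9176)


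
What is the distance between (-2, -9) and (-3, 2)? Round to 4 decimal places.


d = sqrt((-3--2)^2 + (2--9)^2) = 11.0454

11.0454


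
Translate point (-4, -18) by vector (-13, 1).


Translation: (x+dx, y+dy) = (-4+-13, -18+1) = (-17, -17)

(-17, -17)


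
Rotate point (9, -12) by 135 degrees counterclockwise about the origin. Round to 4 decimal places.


x' = 9*cos(135) - -12*sin(135) = 2.1213
y' = 9*sin(135) + -12*cos(135) = 14.8492

(2.1213, 14.8492)


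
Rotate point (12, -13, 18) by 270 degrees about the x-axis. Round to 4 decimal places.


x' = 12
y' = -13*cos(270) - 18*sin(270) = 18
z' = -13*sin(270) + 18*cos(270) = 13

(12, 18, 13)


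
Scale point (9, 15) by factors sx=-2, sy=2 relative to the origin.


Scaling: (x*sx, y*sy) = (9*-2, 15*2) = (-18, 30)

(-18, 30)


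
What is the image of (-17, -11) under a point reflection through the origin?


Reflection through origin: (x, y) -> (-x, -y)
(-17, -11) -> (17, 11)

(17, 11)


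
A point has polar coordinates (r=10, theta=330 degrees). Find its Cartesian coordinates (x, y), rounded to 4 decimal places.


x = 10 * cos(330) = 8.6603
y = 10 * sin(330) = -5

(8.6603, -5)


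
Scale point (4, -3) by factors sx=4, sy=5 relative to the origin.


Scaling: (x*sx, y*sy) = (4*4, -3*5) = (16, -15)

(16, -15)


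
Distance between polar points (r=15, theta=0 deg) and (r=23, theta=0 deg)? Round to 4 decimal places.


d = sqrt(r1^2 + r2^2 - 2*r1*r2*cos(t2-t1))
d = sqrt(15^2 + 23^2 - 2*15*23*cos(0-0)) = 8

8


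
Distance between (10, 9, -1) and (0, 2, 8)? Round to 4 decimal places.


d = sqrt((0-10)^2 + (2-9)^2 + (8--1)^2) = 15.1658

15.1658


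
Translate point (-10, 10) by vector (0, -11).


Translation: (x+dx, y+dy) = (-10+0, 10+-11) = (-10, -1)

(-10, -1)


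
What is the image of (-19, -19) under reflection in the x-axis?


Reflection across x-axis: (x, y) -> (x, -y)
(-19, -19) -> (-19, 19)

(-19, 19)


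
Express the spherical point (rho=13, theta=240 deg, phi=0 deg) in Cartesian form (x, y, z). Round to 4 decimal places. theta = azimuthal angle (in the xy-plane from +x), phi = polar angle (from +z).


x = 13 * sin(0) * cos(240) = 0
y = 13 * sin(0) * sin(240) = 0
z = 13 * cos(0) = 13

(0, 0, 13)


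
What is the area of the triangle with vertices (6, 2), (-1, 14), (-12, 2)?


Area = |x1(y2-y3) + x2(y3-y1) + x3(y1-y2)| / 2
= |6*(14-2) + -1*(2-2) + -12*(2-14)| / 2
= 108

108


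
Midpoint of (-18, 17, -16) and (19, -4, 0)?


Midpoint = ((-18+19)/2, (17+-4)/2, (-16+0)/2) = (0.5, 6.5, -8)

(0.5, 6.5, -8)


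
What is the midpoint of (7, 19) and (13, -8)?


Midpoint = ((7+13)/2, (19+-8)/2) = (10, 5.5)

(10, 5.5)


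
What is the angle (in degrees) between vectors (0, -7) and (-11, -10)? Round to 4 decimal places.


dot = 0*-11 + -7*-10 = 70
|u| = 7, |v| = 14.8661
cos(angle) = 0.6727
angle = 47.7263 degrees

47.7263 degrees


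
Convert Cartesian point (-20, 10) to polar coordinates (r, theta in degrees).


r = sqrt((-20)^2 + 10^2) = 22.3607
theta = atan2(10, -20) = 153.4349 degrees

r = 22.3607, theta = 153.4349 degrees


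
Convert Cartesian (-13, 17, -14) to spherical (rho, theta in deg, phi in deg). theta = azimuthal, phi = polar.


rho = sqrt((-13)^2 + 17^2 + (-14)^2) = 25.5734
theta = atan2(17, -13) = 127.4054 deg
phi = acos(-14/25.5734) = 123.1918 deg

rho = 25.5734, theta = 127.4054 deg, phi = 123.1918 deg


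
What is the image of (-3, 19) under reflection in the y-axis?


Reflection across y-axis: (x, y) -> (-x, y)
(-3, 19) -> (3, 19)

(3, 19)


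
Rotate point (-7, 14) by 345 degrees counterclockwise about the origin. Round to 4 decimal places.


x' = -7*cos(345) - 14*sin(345) = -3.138
y' = -7*sin(345) + 14*cos(345) = 15.3347

(-3.138, 15.3347)


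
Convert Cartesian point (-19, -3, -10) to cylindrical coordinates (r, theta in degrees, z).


r = sqrt((-19)^2 + (-3)^2) = 19.2354
theta = atan2(-3, -19) = 188.9726 deg
z = -10

r = 19.2354, theta = 188.9726 deg, z = -10


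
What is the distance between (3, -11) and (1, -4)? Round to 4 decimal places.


d = sqrt((1-3)^2 + (-4--11)^2) = 7.2801

7.2801


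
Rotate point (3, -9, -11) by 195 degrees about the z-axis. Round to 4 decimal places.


x' = 3*cos(195) - -9*sin(195) = -5.2271
y' = 3*sin(195) + -9*cos(195) = 7.9169
z' = -11

(-5.2271, 7.9169, -11)


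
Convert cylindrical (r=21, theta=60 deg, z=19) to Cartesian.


x = 21 * cos(60) = 10.5
y = 21 * sin(60) = 18.1865
z = 19

(10.5, 18.1865, 19)


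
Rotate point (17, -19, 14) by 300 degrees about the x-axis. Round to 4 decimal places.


x' = 17
y' = -19*cos(300) - 14*sin(300) = 2.6244
z' = -19*sin(300) + 14*cos(300) = 23.4545

(17, 2.6244, 23.4545)


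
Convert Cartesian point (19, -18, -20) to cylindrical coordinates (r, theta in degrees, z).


r = sqrt(19^2 + (-18)^2) = 26.1725
theta = atan2(-18, 19) = 316.5482 deg
z = -20

r = 26.1725, theta = 316.5482 deg, z = -20


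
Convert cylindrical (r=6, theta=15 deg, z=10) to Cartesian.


x = 6 * cos(15) = 5.7956
y = 6 * sin(15) = 1.5529
z = 10

(5.7956, 1.5529, 10)


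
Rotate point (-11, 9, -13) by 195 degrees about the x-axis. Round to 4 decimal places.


x' = -11
y' = 9*cos(195) - -13*sin(195) = -12.058
z' = 9*sin(195) + -13*cos(195) = 10.2277

(-11, -12.058, 10.2277)


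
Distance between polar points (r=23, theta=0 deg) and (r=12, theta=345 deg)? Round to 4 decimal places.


d = sqrt(r1^2 + r2^2 - 2*r1*r2*cos(t2-t1))
d = sqrt(23^2 + 12^2 - 2*23*12*cos(345-0)) = 11.8241

11.8241


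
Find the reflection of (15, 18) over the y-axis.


Reflection across y-axis: (x, y) -> (-x, y)
(15, 18) -> (-15, 18)

(-15, 18)


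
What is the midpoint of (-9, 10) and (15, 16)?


Midpoint = ((-9+15)/2, (10+16)/2) = (3, 13)

(3, 13)


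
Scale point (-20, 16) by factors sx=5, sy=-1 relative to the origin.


Scaling: (x*sx, y*sy) = (-20*5, 16*-1) = (-100, -16)

(-100, -16)


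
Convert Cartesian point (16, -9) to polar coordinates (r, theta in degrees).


r = sqrt(16^2 + (-9)^2) = 18.3576
theta = atan2(-9, 16) = 330.6422 degrees

r = 18.3576, theta = 330.6422 degrees


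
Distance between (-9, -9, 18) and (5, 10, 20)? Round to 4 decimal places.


d = sqrt((5--9)^2 + (10--9)^2 + (20-18)^2) = 23.6854

23.6854


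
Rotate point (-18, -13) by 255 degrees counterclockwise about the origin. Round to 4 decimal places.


x' = -18*cos(255) - -13*sin(255) = -7.8983
y' = -18*sin(255) + -13*cos(255) = 20.7513

(-7.8983, 20.7513)


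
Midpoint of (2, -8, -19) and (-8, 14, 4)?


Midpoint = ((2+-8)/2, (-8+14)/2, (-19+4)/2) = (-3, 3, -7.5)

(-3, 3, -7.5)


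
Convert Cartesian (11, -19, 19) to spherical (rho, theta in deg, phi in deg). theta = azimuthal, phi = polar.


rho = sqrt(11^2 + (-19)^2 + 19^2) = 29.0345
theta = atan2(-19, 11) = 300.0686 deg
phi = acos(19/29.0345) = 49.1262 deg

rho = 29.0345, theta = 300.0686 deg, phi = 49.1262 deg


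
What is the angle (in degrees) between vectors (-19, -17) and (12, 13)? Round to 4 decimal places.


dot = -19*12 + -17*13 = -449
|u| = 25.4951, |v| = 17.6918
cos(angle) = -0.9954
angle = 174.5296 degrees

174.5296 degrees


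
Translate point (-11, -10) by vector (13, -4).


Translation: (x+dx, y+dy) = (-11+13, -10+-4) = (2, -14)

(2, -14)


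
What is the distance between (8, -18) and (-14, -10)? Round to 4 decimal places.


d = sqrt((-14-8)^2 + (-10--18)^2) = 23.4094

23.4094


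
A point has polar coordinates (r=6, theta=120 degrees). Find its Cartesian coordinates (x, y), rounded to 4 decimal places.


x = 6 * cos(120) = -3
y = 6 * sin(120) = 5.1962

(-3, 5.1962)


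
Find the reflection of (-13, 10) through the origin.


Reflection through origin: (x, y) -> (-x, -y)
(-13, 10) -> (13, -10)

(13, -10)


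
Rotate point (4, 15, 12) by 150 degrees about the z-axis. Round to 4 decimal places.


x' = 4*cos(150) - 15*sin(150) = -10.9641
y' = 4*sin(150) + 15*cos(150) = -10.9904
z' = 12

(-10.9641, -10.9904, 12)


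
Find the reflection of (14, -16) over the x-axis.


Reflection across x-axis: (x, y) -> (x, -y)
(14, -16) -> (14, 16)

(14, 16)


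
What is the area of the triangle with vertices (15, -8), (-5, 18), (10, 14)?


Area = |x1(y2-y3) + x2(y3-y1) + x3(y1-y2)| / 2
= |15*(18-14) + -5*(14--8) + 10*(-8-18)| / 2
= 155

155


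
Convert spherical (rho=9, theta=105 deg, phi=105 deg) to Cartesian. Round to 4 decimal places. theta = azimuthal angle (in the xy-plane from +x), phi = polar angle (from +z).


x = 9 * sin(105) * cos(105) = -2.25
y = 9 * sin(105) * sin(105) = 8.3971
z = 9 * cos(105) = -2.3294

(-2.25, 8.3971, -2.3294)


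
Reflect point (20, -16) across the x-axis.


Reflection across x-axis: (x, y) -> (x, -y)
(20, -16) -> (20, 16)

(20, 16)


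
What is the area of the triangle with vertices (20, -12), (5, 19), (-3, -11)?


Area = |x1(y2-y3) + x2(y3-y1) + x3(y1-y2)| / 2
= |20*(19--11) + 5*(-11--12) + -3*(-12-19)| / 2
= 349

349


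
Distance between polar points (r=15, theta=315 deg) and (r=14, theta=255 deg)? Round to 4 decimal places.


d = sqrt(r1^2 + r2^2 - 2*r1*r2*cos(t2-t1))
d = sqrt(15^2 + 14^2 - 2*15*14*cos(255-315)) = 14.5258

14.5258


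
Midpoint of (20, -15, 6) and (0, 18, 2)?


Midpoint = ((20+0)/2, (-15+18)/2, (6+2)/2) = (10, 1.5, 4)

(10, 1.5, 4)


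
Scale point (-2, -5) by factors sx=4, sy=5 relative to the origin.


Scaling: (x*sx, y*sy) = (-2*4, -5*5) = (-8, -25)

(-8, -25)


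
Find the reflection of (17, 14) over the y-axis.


Reflection across y-axis: (x, y) -> (-x, y)
(17, 14) -> (-17, 14)

(-17, 14)


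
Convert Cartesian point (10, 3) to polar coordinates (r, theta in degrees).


r = sqrt(10^2 + 3^2) = 10.4403
theta = atan2(3, 10) = 16.6992 degrees

r = 10.4403, theta = 16.6992 degrees


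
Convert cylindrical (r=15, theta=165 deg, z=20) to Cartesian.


x = 15 * cos(165) = -14.4889
y = 15 * sin(165) = 3.8823
z = 20

(-14.4889, 3.8823, 20)


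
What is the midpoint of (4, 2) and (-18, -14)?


Midpoint = ((4+-18)/2, (2+-14)/2) = (-7, -6)

(-7, -6)


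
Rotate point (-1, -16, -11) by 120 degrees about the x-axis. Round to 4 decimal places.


x' = -1
y' = -16*cos(120) - -11*sin(120) = 17.5263
z' = -16*sin(120) + -11*cos(120) = -8.3564

(-1, 17.5263, -8.3564)


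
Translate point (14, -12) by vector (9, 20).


Translation: (x+dx, y+dy) = (14+9, -12+20) = (23, 8)

(23, 8)


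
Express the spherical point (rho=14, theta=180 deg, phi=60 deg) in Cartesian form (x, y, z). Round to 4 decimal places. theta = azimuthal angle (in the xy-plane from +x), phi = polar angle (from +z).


x = 14 * sin(60) * cos(180) = -12.1244
y = 14 * sin(60) * sin(180) = 0
z = 14 * cos(60) = 7

(-12.1244, 0, 7)


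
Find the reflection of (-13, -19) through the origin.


Reflection through origin: (x, y) -> (-x, -y)
(-13, -19) -> (13, 19)

(13, 19)


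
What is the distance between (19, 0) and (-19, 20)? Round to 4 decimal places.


d = sqrt((-19-19)^2 + (20-0)^2) = 42.9418

42.9418


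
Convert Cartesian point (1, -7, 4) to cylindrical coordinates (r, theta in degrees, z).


r = sqrt(1^2 + (-7)^2) = 7.0711
theta = atan2(-7, 1) = 278.1301 deg
z = 4

r = 7.0711, theta = 278.1301 deg, z = 4


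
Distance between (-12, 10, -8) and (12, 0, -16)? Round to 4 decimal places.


d = sqrt((12--12)^2 + (0-10)^2 + (-16--8)^2) = 27.2029

27.2029


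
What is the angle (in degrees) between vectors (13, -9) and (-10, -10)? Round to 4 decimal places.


dot = 13*-10 + -9*-10 = -40
|u| = 15.8114, |v| = 14.1421
cos(angle) = -0.1789
angle = 100.3048 degrees

100.3048 degrees


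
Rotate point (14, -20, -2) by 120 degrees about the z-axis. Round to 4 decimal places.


x' = 14*cos(120) - -20*sin(120) = 10.3205
y' = 14*sin(120) + -20*cos(120) = 22.1244
z' = -2

(10.3205, 22.1244, -2)


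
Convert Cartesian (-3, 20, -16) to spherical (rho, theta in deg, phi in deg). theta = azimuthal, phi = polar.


rho = sqrt((-3)^2 + 20^2 + (-16)^2) = 25.7876
theta = atan2(20, -3) = 98.5308 deg
phi = acos(-16/25.7876) = 128.3493 deg

rho = 25.7876, theta = 98.5308 deg, phi = 128.3493 deg


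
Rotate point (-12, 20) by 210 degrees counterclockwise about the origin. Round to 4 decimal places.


x' = -12*cos(210) - 20*sin(210) = 20.3923
y' = -12*sin(210) + 20*cos(210) = -11.3205

(20.3923, -11.3205)


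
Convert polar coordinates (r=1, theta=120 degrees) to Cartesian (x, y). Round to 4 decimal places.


x = 1 * cos(120) = -0.5
y = 1 * sin(120) = 0.866

(-0.5, 0.866)


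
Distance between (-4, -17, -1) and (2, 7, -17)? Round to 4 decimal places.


d = sqrt((2--4)^2 + (7--17)^2 + (-17--1)^2) = 29.4618

29.4618


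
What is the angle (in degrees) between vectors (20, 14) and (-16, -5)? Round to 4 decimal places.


dot = 20*-16 + 14*-5 = -390
|u| = 24.4131, |v| = 16.7631
cos(angle) = -0.953
angle = 162.362 degrees

162.362 degrees


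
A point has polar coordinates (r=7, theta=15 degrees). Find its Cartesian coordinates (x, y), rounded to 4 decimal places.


x = 7 * cos(15) = 6.7615
y = 7 * sin(15) = 1.8117

(6.7615, 1.8117)


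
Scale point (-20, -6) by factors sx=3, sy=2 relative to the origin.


Scaling: (x*sx, y*sy) = (-20*3, -6*2) = (-60, -12)

(-60, -12)


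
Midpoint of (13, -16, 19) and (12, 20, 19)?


Midpoint = ((13+12)/2, (-16+20)/2, (19+19)/2) = (12.5, 2, 19)

(12.5, 2, 19)
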